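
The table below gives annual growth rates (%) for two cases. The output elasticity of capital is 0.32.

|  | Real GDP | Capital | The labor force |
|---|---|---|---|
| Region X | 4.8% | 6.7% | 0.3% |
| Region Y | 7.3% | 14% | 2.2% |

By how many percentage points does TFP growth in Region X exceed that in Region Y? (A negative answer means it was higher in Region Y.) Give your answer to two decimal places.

Labor's share = 1 − 0.32 = 0.68.
Region X: TFP = 4.8 − 2.144 − 0.204 = 2.452%.
Region Y: TFP = 7.3 − 4.48 − 1.496 = 1.324%.
Difference = 2.452 − (1.324) = 1.128 pp.

1.13 percentage points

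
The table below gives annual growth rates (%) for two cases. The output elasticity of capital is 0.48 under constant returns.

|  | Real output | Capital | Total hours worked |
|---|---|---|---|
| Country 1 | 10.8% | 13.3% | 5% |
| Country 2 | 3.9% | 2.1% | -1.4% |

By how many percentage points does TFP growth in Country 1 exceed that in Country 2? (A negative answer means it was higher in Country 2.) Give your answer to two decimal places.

Labor's share = 1 − 0.48 = 0.52.
Country 1: TFP = 10.8 − 6.384 − 2.6 = 1.816%.
Country 2: TFP = 3.9 − 1.008 + 0.728 = 3.62%.
Difference = 1.816 − (3.62) = -1.804 pp.

-1.80 percentage points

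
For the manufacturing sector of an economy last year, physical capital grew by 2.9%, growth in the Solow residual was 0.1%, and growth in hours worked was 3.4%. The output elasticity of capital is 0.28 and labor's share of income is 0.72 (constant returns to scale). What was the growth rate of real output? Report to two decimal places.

Real output grew 3.36%.

Labor's share = 1 − 0.28 = 0.72.
Physical capital: 0.28 × 2.9 = 0.812 pp.
Hours worked: 0.72 × 3.4 = 2.448 pp.
Output growth = 0.1 + 3.26 = 3.36%.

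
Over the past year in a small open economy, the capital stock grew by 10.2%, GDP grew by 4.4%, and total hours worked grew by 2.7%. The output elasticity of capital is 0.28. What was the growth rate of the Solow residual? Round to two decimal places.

-0.40%

Labor's share = 1 − 0.28 = 0.72.
The capital stock: 0.28 × 10.2 = 2.856 pp.
Total hours worked: 0.72 × 2.7 = 1.944 pp.
TFP growth = 4.4 − 4.8 = -0.4%.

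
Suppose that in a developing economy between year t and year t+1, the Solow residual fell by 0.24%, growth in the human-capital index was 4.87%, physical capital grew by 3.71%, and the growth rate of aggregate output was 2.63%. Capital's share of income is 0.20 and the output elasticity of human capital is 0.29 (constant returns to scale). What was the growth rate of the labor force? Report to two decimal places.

Labor's share = 1 − 0.2 − 0.29 = 0.51.
gY = gA + 0.2×3.71 + 0.29×4.87 + 0.51×g.
0.51×g = 2.63 + 0.24 − 2.1543 = 0.7157.
g = 0.7157 / 0.51 = 1.4033%.

The labor force grew 1.40%.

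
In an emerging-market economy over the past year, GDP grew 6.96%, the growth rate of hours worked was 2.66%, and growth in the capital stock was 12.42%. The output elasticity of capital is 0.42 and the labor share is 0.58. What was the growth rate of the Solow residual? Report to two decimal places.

The Solow residual grew 0.20%.

Labor's share = 1 − 0.42 = 0.58.
The capital stock: 0.42 × 12.42 = 5.2164 pp.
Hours worked: 0.58 × 2.66 = 1.5428 pp.
TFP growth = 6.96 − 6.7592 = 0.2008%.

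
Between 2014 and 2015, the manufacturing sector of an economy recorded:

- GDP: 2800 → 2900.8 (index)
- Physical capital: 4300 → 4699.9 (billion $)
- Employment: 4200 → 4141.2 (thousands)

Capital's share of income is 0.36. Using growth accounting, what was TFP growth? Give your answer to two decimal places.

1.15%

GDP growth = (2900.8 − 2800) / 2800 = 3.6%.
Physical capital growth = (4699.9 − 4300) / 4300 = 9.3%.
Employment growth = (4141.2 − 4200) / 4200 = -1.4%.
Labor's share = 1 − 0.36 = 0.64.
Physical capital: 0.36 × 9.3 = 3.348 pp.
Employment: 0.64 × (-1.4) = -0.896 pp.
TFP growth = 3.6 − 2.452 = 1.148%.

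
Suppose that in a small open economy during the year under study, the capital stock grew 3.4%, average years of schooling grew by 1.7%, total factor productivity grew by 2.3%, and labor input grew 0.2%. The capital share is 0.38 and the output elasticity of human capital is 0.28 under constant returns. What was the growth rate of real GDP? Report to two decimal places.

Labor's share = 1 − 0.38 − 0.28 = 0.34.
The capital stock: 0.38 × 3.4 = 1.292 pp.
Average years of schooling: 0.28 × 1.7 = 0.476 pp.
Labor input: 0.34 × 0.2 = 0.068 pp.
Output growth = 2.3 + 1.836 = 4.136%.

4.14%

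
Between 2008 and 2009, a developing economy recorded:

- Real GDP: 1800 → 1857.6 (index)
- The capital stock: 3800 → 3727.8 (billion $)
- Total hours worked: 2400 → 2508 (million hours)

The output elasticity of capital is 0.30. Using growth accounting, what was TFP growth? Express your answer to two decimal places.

Real GDP growth = (1857.6 − 1800) / 1800 = 3.2%.
The capital stock growth = (3727.8 − 3800) / 3800 = -1.9%.
Total hours worked growth = (2508 − 2400) / 2400 = 4.5%.
Labor's share = 1 − 0.3 = 0.7.
The capital stock: 0.3 × (-1.9) = -0.57 pp.
Total hours worked: 0.7 × 4.5 = 3.15 pp.
TFP growth = 3.2 − 2.58 = 0.62%.

TFP grew 0.62%.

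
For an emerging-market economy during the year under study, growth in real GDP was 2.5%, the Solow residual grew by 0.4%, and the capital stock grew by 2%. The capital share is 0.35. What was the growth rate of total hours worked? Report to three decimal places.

Total hours worked growth was 2.154%.

Labor's share = 1 − 0.35 = 0.65.
gY = gA + 0.35×2 + 0.65×g.
0.65×g = 2.5 − 0.4 − 0.7 = 1.4.
g = 1.4 / 0.65 = 2.15385%.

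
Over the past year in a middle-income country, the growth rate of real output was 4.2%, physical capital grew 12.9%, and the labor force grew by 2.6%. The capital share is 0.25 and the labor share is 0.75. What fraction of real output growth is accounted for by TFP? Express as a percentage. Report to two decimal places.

TFP accounted for -23.21% of growth.

Labor's share = 1 − 0.25 = 0.75.
Physical capital: 0.25 × 12.9 = 3.225 pp.
The labor force: 0.75 × 2.6 = 1.95 pp.
TFP growth = 4.2 − 5.175 = -0.975%.
TFP share of growth = -0.975 / 4.2 × 100 = -23.2143%.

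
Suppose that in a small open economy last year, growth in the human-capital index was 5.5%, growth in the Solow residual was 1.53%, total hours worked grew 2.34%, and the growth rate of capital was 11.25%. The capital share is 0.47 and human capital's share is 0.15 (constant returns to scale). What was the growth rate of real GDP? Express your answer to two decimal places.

Labor's share = 1 − 0.47 − 0.15 = 0.38.
Capital: 0.47 × 11.25 = 5.2875 pp.
The human-capital index: 0.15 × 5.5 = 0.825 pp.
Total hours worked: 0.38 × 2.34 = 0.8892 pp.
Output growth = 1.53 + 7.0017 = 8.5317%.

8.53%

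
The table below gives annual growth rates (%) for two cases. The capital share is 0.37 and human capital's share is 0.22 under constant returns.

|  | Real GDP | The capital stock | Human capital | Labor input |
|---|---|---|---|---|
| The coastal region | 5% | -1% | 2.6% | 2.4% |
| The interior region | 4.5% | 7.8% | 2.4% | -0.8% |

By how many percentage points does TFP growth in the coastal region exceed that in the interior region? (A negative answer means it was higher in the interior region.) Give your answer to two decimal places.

Labor's share = 1 − 0.37 − 0.22 = 0.41.
The coastal region: TFP = 5 + 0.37 − 0.572 − 0.984 = 3.814%.
The interior region: TFP = 4.5 − 2.886 − 0.528 + 0.328 = 1.414%.
Difference = 3.814 − (1.414) = 2.4 pp.

2.40 percentage points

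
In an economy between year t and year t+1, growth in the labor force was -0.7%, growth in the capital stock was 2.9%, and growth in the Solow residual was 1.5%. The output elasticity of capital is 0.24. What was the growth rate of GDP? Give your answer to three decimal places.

Labor's share = 1 − 0.24 = 0.76.
The capital stock: 0.24 × 2.9 = 0.696 pp.
The labor force: 0.76 × (-0.7) = -0.532 pp.
Output growth = 1.5 + 0.164 = 1.664%.

GDP grew 1.664%.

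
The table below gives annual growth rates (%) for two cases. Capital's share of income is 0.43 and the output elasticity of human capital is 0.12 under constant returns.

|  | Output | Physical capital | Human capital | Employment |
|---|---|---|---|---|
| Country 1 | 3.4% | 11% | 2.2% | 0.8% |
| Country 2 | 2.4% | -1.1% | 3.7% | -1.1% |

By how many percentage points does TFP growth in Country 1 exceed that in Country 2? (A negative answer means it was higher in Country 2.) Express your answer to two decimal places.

Labor's share = 1 − 0.43 − 0.12 = 0.45.
Country 1: TFP = 3.4 − 4.73 − 0.264 − 0.36 = -1.954%.
Country 2: TFP = 2.4 + 0.473 − 0.444 + 0.495 = 2.924%.
Difference = -1.954 − (2.924) = -4.878 pp.

-4.88 percentage points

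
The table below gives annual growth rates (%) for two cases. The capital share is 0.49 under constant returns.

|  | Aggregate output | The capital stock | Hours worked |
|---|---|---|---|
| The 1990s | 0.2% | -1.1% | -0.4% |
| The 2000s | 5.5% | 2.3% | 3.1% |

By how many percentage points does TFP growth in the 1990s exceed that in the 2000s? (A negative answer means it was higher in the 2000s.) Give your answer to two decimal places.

Labor's share = 1 − 0.49 = 0.51.
The 1990s: TFP = 0.2 + 0.539 + 0.204 = 0.943%.
The 2000s: TFP = 5.5 − 1.127 − 1.581 = 2.792%.
Difference = 0.943 − (2.792) = -1.849 pp.

-1.85 percentage points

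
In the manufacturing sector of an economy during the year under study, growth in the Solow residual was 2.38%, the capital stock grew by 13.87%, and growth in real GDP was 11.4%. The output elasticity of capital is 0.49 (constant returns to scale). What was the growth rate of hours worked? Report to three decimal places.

4.360%

Labor's share = 1 − 0.49 = 0.51.
gY = gA + 0.49×13.87 + 0.51×g.
0.51×g = 11.4 − 2.38 − 6.7963 = 2.2237.
g = 2.2237 / 0.51 = 4.3602%.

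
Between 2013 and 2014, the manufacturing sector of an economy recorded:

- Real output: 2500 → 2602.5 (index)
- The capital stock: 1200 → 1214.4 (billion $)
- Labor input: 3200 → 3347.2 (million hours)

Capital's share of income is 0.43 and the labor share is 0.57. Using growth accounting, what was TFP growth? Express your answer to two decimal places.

Real output growth = (2602.5 − 2500) / 2500 = 4.1%.
The capital stock growth = (1214.4 − 1200) / 1200 = 1.2%.
Labor input growth = (3347.2 − 3200) / 3200 = 4.6%.
Labor's share = 1 − 0.43 = 0.57.
The capital stock: 0.43 × 1.2 = 0.516 pp.
Labor input: 0.57 × 4.6 = 2.622 pp.
TFP growth = 4.1 − 3.138 = 0.962%.

TFP growth was 0.96%.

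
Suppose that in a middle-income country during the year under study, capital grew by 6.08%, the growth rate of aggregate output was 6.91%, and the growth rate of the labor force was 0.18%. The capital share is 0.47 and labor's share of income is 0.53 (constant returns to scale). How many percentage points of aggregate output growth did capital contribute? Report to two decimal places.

Contribution = share × growth = 0.47 × 6.08 = 2.8576 pp.

2.86 pp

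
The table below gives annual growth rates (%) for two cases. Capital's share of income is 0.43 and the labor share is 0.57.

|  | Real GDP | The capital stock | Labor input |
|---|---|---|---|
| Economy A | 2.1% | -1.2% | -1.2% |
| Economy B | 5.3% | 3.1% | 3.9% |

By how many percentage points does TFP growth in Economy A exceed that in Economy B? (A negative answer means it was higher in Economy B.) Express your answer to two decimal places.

Labor's share = 1 − 0.43 = 0.57.
Economy A: TFP = 2.1 + 0.516 + 0.684 = 3.3%.
Economy B: TFP = 5.3 − 1.333 − 2.223 = 1.744%.
Difference = 3.3 − (1.744) = 1.556 pp.

1.56 percentage points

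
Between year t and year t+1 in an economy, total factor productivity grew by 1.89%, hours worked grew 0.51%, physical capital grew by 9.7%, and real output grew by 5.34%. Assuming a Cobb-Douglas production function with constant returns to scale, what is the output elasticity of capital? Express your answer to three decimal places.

α = 0.320

gY = gA + α·gK + (1−α)·gL, so gY − gA − gL = α(gK − gL).
5.34 − 1.89 − 0.51 = α × (9.7 − 0.51).
2.94 = 9.19 α, so α = 0.31991.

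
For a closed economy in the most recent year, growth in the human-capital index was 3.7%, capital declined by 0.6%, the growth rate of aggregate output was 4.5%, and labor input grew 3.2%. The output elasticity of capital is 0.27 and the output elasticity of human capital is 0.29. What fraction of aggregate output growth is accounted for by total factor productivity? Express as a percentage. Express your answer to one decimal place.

Labor's share = 1 − 0.27 − 0.29 = 0.44.
Capital: 0.27 × (-0.6) = -0.162 pp.
The human-capital index: 0.29 × 3.7 = 1.073 pp.
Labor input: 0.44 × 3.2 = 1.408 pp.
TFP growth = 4.5 − 2.319 = 2.181%.
TFP share of growth = 2.181 / 4.5 × 100 = 48.467%.

Total factor productivity accounted for 48.5% of growth.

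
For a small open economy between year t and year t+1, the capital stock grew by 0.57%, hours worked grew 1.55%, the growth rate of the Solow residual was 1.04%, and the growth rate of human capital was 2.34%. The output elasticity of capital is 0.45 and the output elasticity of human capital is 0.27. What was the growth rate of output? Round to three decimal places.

2.362%

Labor's share = 1 − 0.45 − 0.27 = 0.28.
The capital stock: 0.45 × 0.57 = 0.2565 pp.
Human capital: 0.27 × 2.34 = 0.6318 pp.
Hours worked: 0.28 × 1.55 = 0.434 pp.
Output growth = 1.04 + 1.3223 = 2.3623%.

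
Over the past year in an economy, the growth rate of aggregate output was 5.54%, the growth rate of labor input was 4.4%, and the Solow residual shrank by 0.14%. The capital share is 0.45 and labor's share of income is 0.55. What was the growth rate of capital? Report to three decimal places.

Labor's share = 1 − 0.45 = 0.55.
gY = gA + 0.55×4.4 + 0.45×g.
0.45×g = 5.54 + 0.14 − 2.42 = 3.26.
g = 3.26 / 0.45 = 7.24444%.

Capital growth was 7.244%.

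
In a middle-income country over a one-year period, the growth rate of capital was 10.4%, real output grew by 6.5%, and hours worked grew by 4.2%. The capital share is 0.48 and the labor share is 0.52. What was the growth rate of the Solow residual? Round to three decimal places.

Labor's share = 1 − 0.48 = 0.52.
Capital: 0.48 × 10.4 = 4.992 pp.
Hours worked: 0.52 × 4.2 = 2.184 pp.
TFP growth = 6.5 − 7.176 = -0.676%.

-0.676%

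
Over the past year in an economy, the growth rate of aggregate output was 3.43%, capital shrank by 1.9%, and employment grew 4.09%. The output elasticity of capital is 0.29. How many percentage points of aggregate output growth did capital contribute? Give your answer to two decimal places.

-0.55 percentage points

Contribution = share × growth = 0.29 × (-1.9) = -0.551 pp.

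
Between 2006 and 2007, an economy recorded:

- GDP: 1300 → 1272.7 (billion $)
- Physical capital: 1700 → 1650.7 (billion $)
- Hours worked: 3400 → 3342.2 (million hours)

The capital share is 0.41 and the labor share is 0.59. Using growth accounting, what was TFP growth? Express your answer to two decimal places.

GDP growth = (1272.7 − 1300) / 1300 = -2.1%.
Physical capital growth = (1650.7 − 1700) / 1700 = -2.9%.
Hours worked growth = (3342.2 − 3400) / 3400 = -1.7%.
Labor's share = 1 − 0.41 = 0.59.
Physical capital: 0.41 × (-2.9) = -1.189 pp.
Hours worked: 0.59 × (-1.7) = -1.003 pp.
TFP growth = -2.1 + 2.192 = 0.092%.

TFP growth was 0.09%.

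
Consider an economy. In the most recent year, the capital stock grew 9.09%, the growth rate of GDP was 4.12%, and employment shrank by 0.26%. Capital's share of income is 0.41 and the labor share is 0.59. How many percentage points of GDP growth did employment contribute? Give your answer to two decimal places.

Labor's share = 1 − 0.41 = 0.59.
Contribution = share × growth = 0.59 × (-0.26) = -0.1534 pp.

-0.15 percentage points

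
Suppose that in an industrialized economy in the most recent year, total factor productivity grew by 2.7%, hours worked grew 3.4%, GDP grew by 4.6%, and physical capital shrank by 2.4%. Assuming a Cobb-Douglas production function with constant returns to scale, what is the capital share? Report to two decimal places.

0.26

gY = gA + α·gK + (1−α)·gL, so gY − gA − gL = α(gK − gL).
4.6 − 2.7 − 3.4 = α × (-2.4 − 3.4).
-1.5 = -5.8 α, so α = 0.2586.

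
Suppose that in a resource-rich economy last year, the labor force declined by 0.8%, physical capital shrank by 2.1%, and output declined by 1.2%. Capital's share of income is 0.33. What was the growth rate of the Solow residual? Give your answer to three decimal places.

0.029%

Labor's share = 1 − 0.33 = 0.67.
Physical capital: 0.33 × (-2.1) = -0.693 pp.
The labor force: 0.67 × (-0.8) = -0.536 pp.
TFP growth = -1.2 + 1.229 = 0.029%.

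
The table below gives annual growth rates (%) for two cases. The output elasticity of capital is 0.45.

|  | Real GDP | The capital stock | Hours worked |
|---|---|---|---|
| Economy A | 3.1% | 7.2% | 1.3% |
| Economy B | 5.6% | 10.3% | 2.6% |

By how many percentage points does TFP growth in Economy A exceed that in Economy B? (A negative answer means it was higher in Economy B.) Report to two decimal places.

Labor's share = 1 − 0.45 = 0.55.
Economy A: TFP = 3.1 − 3.24 − 0.715 = -0.855%.
Economy B: TFP = 5.6 − 4.635 − 1.43 = -0.465%.
Difference = -0.855 − (-0.465) = -0.39 pp.

-0.39 percentage points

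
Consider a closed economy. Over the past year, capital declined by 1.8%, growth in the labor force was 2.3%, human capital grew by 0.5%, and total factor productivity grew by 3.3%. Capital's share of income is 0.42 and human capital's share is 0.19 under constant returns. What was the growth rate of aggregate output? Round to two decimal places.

3.54%

Labor's share = 1 − 0.42 − 0.19 = 0.39.
Capital: 0.42 × (-1.8) = -0.756 pp.
Human capital: 0.19 × 0.5 = 0.095 pp.
The labor force: 0.39 × 2.3 = 0.897 pp.
Output growth = 3.3 + 0.236 = 3.536%.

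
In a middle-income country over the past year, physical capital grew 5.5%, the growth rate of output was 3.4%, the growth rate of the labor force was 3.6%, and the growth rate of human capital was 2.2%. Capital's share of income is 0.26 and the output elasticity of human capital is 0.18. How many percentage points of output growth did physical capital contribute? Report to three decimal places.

1.430 pp

Contribution = share × growth = 0.26 × 5.5 = 1.43 pp.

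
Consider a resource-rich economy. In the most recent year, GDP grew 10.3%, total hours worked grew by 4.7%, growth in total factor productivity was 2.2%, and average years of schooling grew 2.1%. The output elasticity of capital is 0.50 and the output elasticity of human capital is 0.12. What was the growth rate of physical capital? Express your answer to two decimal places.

12.12%

Labor's share = 1 − 0.5 − 0.12 = 0.38.
gY = gA + 0.12×2.1 + 0.38×4.7 + 0.5×g.
0.5×g = 10.3 − 2.2 − 2.038 = 6.062.
g = 6.062 / 0.5 = 12.124%.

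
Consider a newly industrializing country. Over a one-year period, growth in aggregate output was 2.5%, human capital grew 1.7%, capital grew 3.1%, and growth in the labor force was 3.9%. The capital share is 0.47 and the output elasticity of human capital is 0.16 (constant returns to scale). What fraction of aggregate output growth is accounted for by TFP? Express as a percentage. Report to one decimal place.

TFP accounted for -26.9% of growth.

Labor's share = 1 − 0.47 − 0.16 = 0.37.
Capital: 0.47 × 3.1 = 1.457 pp.
Human capital: 0.16 × 1.7 = 0.272 pp.
The labor force: 0.37 × 3.9 = 1.443 pp.
TFP growth = 2.5 − 3.172 = -0.672%.
TFP share of growth = -0.672 / 2.5 × 100 = -26.88%.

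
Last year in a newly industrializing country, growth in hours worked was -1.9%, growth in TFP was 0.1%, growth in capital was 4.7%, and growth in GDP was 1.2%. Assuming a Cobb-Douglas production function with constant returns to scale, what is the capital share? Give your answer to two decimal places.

gY = gA + α·gK + (1−α)·gL, so gY − gA − gL = α(gK − gL).
1.2 − 0.1 + 1.9 = α × (4.7 − (-1.9)).
3 = 6.6 α, so α = 0.4545.

α = 0.45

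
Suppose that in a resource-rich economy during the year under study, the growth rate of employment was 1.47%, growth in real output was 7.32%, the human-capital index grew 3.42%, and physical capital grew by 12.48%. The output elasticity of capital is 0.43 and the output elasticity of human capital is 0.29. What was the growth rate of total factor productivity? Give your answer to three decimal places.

0.550%

Labor's share = 1 − 0.43 − 0.29 = 0.28.
Physical capital: 0.43 × 12.48 = 5.3664 pp.
The human-capital index: 0.29 × 3.42 = 0.9918 pp.
Employment: 0.28 × 1.47 = 0.4116 pp.
TFP growth = 7.32 − 6.7698 = 0.5502%.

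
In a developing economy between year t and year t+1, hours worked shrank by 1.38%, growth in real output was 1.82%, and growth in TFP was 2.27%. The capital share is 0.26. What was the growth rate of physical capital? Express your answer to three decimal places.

Physical capital grew 2.197%.

Labor's share = 1 − 0.26 = 0.74.
gY = gA + 0.74×(-1.38) + 0.26×g.
0.26×g = 1.82 − 2.27 + 1.0212 = 0.5712.
g = 0.5712 / 0.26 = 2.19692%.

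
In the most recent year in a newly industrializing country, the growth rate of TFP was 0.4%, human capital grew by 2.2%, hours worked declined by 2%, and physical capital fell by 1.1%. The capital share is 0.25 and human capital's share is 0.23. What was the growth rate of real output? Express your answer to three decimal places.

Labor's share = 1 − 0.25 − 0.23 = 0.52.
Physical capital: 0.25 × (-1.1) = -0.275 pp.
Human capital: 0.23 × 2.2 = 0.506 pp.
Hours worked: 0.52 × (-2) = -1.04 pp.
Output growth = 0.4 + (-0.809) = -0.409%.

-0.409%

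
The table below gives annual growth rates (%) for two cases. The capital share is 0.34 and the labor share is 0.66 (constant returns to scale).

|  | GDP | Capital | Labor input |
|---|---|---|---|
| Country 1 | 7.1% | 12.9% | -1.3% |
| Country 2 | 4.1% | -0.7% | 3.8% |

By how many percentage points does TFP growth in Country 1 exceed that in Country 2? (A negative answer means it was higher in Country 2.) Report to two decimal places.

Labor's share = 1 − 0.34 = 0.66.
Country 1: TFP = 7.1 − 4.386 + 0.858 = 3.572%.
Country 2: TFP = 4.1 + 0.238 − 2.508 = 1.83%.
Difference = 3.572 − (1.83) = 1.742 pp.

1.74 percentage points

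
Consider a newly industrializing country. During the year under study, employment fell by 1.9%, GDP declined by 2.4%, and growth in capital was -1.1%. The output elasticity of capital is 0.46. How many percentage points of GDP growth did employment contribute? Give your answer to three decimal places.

Labor's share = 1 − 0.46 = 0.54.
Contribution = share × growth = 0.54 × (-1.9) = -1.026 pp.

-1.026 percentage points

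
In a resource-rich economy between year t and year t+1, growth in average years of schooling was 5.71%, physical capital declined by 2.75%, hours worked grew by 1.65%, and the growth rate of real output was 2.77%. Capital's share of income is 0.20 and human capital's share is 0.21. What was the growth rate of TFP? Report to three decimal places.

1.147%

Labor's share = 1 − 0.2 − 0.21 = 0.59.
Physical capital: 0.2 × (-2.75) = -0.55 pp.
Average years of schooling: 0.21 × 5.71 = 1.1991 pp.
Hours worked: 0.59 × 1.65 = 0.9735 pp.
TFP growth = 2.77 − 1.6226 = 1.1474%.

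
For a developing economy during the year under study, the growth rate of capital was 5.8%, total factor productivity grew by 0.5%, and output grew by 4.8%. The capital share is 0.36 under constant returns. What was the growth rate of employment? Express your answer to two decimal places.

Employment growth was 3.46%.

Labor's share = 1 − 0.36 = 0.64.
gY = gA + 0.36×5.8 + 0.64×g.
0.64×g = 4.8 − 0.5 − 2.088 = 2.212.
g = 2.212 / 0.64 = 3.4563%.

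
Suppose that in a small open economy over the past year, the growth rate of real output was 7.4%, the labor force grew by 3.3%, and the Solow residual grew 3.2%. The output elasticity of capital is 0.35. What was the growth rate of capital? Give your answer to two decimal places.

5.87%

Labor's share = 1 − 0.35 = 0.65.
gY = gA + 0.65×3.3 + 0.35×g.
0.35×g = 7.4 − 3.2 − 2.145 = 2.055.
g = 2.055 / 0.35 = 5.8714%.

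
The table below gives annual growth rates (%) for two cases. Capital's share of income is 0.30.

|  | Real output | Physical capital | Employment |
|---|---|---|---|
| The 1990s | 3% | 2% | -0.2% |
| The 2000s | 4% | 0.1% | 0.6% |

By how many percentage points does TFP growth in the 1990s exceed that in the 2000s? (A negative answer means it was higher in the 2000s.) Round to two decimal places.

Labor's share = 1 − 0.3 = 0.7.
The 1990s: TFP = 3 − 0.6 + 0.14 = 2.54%.
The 2000s: TFP = 4 − 0.03 − 0.42 = 3.55%.
Difference = 2.54 − (3.55) = -1.01 pp.

-1.01 percentage points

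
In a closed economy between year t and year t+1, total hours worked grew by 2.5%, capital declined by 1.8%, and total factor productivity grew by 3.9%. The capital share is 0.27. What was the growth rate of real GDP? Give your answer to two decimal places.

Labor's share = 1 − 0.27 = 0.73.
Capital: 0.27 × (-1.8) = -0.486 pp.
Total hours worked: 0.73 × 2.5 = 1.825 pp.
Output growth = 3.9 + 1.339 = 5.239%.

5.24%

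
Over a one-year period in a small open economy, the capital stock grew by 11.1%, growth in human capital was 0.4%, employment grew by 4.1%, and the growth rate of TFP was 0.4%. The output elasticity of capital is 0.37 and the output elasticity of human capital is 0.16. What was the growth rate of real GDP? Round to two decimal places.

6.50%

Labor's share = 1 − 0.37 − 0.16 = 0.47.
The capital stock: 0.37 × 11.1 = 4.107 pp.
Human capital: 0.16 × 0.4 = 0.064 pp.
Employment: 0.47 × 4.1 = 1.927 pp.
Output growth = 0.4 + 6.098 = 6.498%.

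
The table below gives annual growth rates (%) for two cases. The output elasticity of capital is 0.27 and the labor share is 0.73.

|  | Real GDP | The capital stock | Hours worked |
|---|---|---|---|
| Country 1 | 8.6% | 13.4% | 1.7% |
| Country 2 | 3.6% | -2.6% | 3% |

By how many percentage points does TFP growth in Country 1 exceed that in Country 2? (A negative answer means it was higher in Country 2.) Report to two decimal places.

Labor's share = 1 − 0.27 = 0.73.
Country 1: TFP = 8.6 − 3.618 − 1.241 = 3.741%.
Country 2: TFP = 3.6 + 0.702 − 2.19 = 2.112%.
Difference = 3.741 − (2.112) = 1.629 pp.

1.63 percentage points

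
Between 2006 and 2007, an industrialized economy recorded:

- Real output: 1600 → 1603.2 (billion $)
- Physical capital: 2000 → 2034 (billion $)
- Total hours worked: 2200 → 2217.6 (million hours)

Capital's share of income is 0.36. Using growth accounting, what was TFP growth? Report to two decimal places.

-0.92%

Real output growth = (1603.2 − 1600) / 1600 = 0.2%.
Physical capital growth = (2034 − 2000) / 2000 = 1.7%.
Total hours worked growth = (2217.6 − 2200) / 2200 = 0.8%.
Labor's share = 1 − 0.36 = 0.64.
Physical capital: 0.36 × 1.7 = 0.612 pp.
Total hours worked: 0.64 × 0.8 = 0.512 pp.
TFP growth = 0.2 − 1.124 = -0.924%.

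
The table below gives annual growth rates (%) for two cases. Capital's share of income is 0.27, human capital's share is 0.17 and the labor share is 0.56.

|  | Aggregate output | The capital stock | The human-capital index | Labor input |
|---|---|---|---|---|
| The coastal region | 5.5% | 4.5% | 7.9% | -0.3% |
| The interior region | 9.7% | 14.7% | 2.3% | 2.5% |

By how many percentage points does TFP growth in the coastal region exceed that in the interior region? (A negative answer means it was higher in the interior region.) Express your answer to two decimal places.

-0.83 percentage points

Labor's share = 1 − 0.27 − 0.17 = 0.56.
The coastal region: TFP = 5.5 − 1.215 − 1.343 + 0.168 = 3.11%.
The interior region: TFP = 9.7 − 3.969 − 0.391 − 1.4 = 3.94%.
Difference = 3.11 − (3.94) = -0.83 pp.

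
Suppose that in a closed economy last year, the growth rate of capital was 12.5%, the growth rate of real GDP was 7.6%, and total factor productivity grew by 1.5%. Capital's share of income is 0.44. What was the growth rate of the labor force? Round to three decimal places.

The labor force grew 1.071%.

Labor's share = 1 − 0.44 = 0.56.
gY = gA + 0.44×12.5 + 0.56×g.
0.56×g = 7.6 − 1.5 − 5.5 = 0.6.
g = 0.6 / 0.56 = 1.07143%.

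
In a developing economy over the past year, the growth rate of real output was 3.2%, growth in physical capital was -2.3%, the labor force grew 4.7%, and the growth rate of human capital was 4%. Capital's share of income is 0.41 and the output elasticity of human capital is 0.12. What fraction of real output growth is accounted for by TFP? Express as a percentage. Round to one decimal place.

Labor's share = 1 − 0.41 − 0.12 = 0.47.
Physical capital: 0.41 × (-2.3) = -0.943 pp.
Human capital: 0.12 × 4 = 0.48 pp.
The labor force: 0.47 × 4.7 = 2.209 pp.
TFP growth = 3.2 − 1.746 = 1.454%.
TFP share of growth = 1.454 / 3.2 × 100 = 45.438%.

45.4%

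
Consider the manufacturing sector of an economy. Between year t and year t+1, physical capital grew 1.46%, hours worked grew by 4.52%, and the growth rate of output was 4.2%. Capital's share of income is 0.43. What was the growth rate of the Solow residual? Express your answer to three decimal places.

Labor's share = 1 − 0.43 = 0.57.
Physical capital: 0.43 × 1.46 = 0.6278 pp.
Hours worked: 0.57 × 4.52 = 2.5764 pp.
TFP growth = 4.2 − 3.2042 = 0.9958%.

The Solow residual grew 0.996%.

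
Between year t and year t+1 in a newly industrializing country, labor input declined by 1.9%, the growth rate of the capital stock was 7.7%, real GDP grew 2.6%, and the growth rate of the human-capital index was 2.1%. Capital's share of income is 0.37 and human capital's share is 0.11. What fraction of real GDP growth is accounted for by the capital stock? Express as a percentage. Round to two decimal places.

The capital stock accounted for 109.58% of growth.

The capital stock contributed 0.37 × 7.7 = 2.849 pp.
Share of growth = 2.849 / 2.6 × 100 = 109.5769%.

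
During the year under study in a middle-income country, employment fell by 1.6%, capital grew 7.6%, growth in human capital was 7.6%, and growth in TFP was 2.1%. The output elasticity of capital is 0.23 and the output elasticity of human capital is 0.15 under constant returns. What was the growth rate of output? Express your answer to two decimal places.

Output grew 4.00%.

Labor's share = 1 − 0.23 − 0.15 = 0.62.
Capital: 0.23 × 7.6 = 1.748 pp.
Human capital: 0.15 × 7.6 = 1.14 pp.
Employment: 0.62 × (-1.6) = -0.992 pp.
Output growth = 2.1 + 1.896 = 3.996%.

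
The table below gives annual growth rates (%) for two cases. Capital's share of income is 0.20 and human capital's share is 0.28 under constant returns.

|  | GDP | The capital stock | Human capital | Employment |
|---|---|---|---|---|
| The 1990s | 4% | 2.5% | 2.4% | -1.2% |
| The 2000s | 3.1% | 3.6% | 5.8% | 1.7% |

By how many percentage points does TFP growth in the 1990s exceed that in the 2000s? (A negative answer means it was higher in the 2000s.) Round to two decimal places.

Labor's share = 1 − 0.2 − 0.28 = 0.52.
The 1990s: TFP = 4 − 0.5 − 0.672 + 0.624 = 3.452%.
The 2000s: TFP = 3.1 − 0.72 − 1.624 − 0.884 = -0.128%.
Difference = 3.452 − (-0.128) = 3.58 pp.

3.58 percentage points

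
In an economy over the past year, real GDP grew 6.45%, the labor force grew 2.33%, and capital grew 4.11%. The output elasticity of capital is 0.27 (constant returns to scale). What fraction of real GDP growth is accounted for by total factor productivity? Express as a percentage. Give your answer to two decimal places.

Total factor productivity accounted for 56.42% of growth.

Labor's share = 1 − 0.27 = 0.73.
Capital: 0.27 × 4.11 = 1.1097 pp.
The labor force: 0.73 × 2.33 = 1.7009 pp.
TFP growth = 6.45 − 2.8106 = 3.6394%.
TFP share of growth = 3.6394 / 6.45 × 100 = 56.4248%.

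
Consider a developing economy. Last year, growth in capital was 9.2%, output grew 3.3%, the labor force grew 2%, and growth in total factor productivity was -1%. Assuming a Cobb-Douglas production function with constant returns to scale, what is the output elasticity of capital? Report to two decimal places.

gY = gA + α·gK + (1−α)·gL, so gY − gA − gL = α(gK − gL).
3.3 + 1 − 2 = α × (9.2 − 2).
2.3 = 7.2 α, so α = 0.3194.

0.32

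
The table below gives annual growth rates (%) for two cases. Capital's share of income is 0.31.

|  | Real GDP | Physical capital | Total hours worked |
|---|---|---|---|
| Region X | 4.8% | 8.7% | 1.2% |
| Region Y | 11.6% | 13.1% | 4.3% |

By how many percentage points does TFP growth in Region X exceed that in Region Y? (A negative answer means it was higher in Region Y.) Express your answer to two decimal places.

-3.30 percentage points

Labor's share = 1 − 0.31 = 0.69.
Region X: TFP = 4.8 − 2.697 − 0.828 = 1.275%.
Region Y: TFP = 11.6 − 4.061 − 2.967 = 4.572%.
Difference = 1.275 − (4.572) = -3.297 pp.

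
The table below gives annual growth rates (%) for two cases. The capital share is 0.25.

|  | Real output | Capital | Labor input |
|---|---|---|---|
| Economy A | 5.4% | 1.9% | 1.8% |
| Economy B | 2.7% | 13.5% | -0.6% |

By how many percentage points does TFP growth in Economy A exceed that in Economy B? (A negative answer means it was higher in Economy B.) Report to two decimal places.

3.80 percentage points

Labor's share = 1 − 0.25 = 0.75.
Economy A: TFP = 5.4 − 0.475 − 1.35 = 3.575%.
Economy B: TFP = 2.7 − 3.375 + 0.45 = -0.225%.
Difference = 3.575 − (-0.225) = 3.8 pp.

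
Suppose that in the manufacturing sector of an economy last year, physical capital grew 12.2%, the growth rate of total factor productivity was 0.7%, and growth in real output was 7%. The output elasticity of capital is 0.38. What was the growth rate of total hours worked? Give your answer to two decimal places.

Labor's share = 1 − 0.38 = 0.62.
gY = gA + 0.38×12.2 + 0.62×g.
0.62×g = 7 − 0.7 − 4.636 = 1.664.
g = 1.664 / 0.62 = 2.6839%.

Total hours worked grew 2.68%.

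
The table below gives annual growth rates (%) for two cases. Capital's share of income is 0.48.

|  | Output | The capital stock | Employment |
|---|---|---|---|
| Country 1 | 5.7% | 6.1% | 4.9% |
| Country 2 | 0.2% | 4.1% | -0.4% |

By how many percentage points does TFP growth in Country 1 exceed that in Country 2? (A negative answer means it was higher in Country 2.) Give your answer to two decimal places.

Labor's share = 1 − 0.48 = 0.52.
Country 1: TFP = 5.7 − 2.928 − 2.548 = 0.224%.
Country 2: TFP = 0.2 − 1.968 + 0.208 = -1.56%.
Difference = 0.224 − (-1.56) = 1.784 pp.

1.78 percentage points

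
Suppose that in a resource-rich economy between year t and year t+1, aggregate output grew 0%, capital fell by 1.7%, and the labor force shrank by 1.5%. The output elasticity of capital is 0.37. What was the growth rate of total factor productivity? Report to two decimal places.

Labor's share = 1 − 0.37 = 0.63.
Capital: 0.37 × (-1.7) = -0.629 pp.
The labor force: 0.63 × (-1.5) = -0.945 pp.
TFP growth = 0 + 1.574 = 1.574%.

Total factor productivity growth was 1.57%.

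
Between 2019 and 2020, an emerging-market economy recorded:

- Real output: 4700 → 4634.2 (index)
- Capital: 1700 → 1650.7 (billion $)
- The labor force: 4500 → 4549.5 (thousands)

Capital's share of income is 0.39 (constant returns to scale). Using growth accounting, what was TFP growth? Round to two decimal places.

Real output growth = (4634.2 − 4700) / 4700 = -1.4%.
Capital growth = (1650.7 − 1700) / 1700 = -2.9%.
The labor force growth = (4549.5 − 4500) / 4500 = 1.1%.
Labor's share = 1 − 0.39 = 0.61.
Capital: 0.39 × (-2.9) = -1.131 pp.
The labor force: 0.61 × 1.1 = 0.671 pp.
TFP growth = -1.4 + 0.46 = -0.94%.

-0.94%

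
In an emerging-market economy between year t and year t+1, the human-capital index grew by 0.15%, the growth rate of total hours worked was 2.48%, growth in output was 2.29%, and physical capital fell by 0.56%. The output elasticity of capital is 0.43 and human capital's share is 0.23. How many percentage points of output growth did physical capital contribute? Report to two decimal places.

-0.24 percentage points

Contribution = share × growth = 0.43 × (-0.56) = -0.2408 pp.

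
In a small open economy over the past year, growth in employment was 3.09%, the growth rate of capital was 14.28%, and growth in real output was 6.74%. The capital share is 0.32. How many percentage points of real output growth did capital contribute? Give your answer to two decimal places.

Contribution = share × growth = 0.32 × 14.28 = 4.5696 pp.

4.57 pp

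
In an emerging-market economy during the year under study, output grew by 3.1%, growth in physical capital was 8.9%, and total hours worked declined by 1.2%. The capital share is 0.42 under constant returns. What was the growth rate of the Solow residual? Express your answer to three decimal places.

Labor's share = 1 − 0.42 = 0.58.
Physical capital: 0.42 × 8.9 = 3.738 pp.
Total hours worked: 0.58 × (-1.2) = -0.696 pp.
TFP growth = 3.1 − 3.042 = 0.058%.

The Solow residual growth was 0.058%.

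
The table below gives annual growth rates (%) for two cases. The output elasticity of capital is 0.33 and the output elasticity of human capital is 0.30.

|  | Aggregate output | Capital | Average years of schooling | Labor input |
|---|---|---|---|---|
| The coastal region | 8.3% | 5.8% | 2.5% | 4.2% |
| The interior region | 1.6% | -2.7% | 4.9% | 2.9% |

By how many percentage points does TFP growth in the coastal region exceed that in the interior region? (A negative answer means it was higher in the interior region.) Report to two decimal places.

Labor's share = 1 − 0.33 − 0.3 = 0.37.
The coastal region: TFP = 8.3 − 1.914 − 0.75 − 1.554 = 4.082%.
The interior region: TFP = 1.6 + 0.891 − 1.47 − 1.073 = -0.052%.
Difference = 4.082 − (-0.052) = 4.134 pp.

4.13 percentage points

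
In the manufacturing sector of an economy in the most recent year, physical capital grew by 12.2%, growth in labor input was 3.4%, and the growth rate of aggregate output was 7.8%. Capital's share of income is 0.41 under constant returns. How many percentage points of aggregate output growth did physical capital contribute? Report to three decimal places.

Contribution = share × growth = 0.41 × 12.2 = 5.002 pp.

5.002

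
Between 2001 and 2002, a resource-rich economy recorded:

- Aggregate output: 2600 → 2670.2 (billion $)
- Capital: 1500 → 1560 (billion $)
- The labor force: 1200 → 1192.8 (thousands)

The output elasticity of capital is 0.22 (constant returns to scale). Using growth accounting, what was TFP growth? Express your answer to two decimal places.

Aggregate output growth = (2670.2 − 2600) / 2600 = 2.7%.
Capital growth = (1560 − 1500) / 1500 = 4%.
The labor force growth = (1192.8 − 1200) / 1200 = -0.6%.
Labor's share = 1 − 0.22 = 0.78.
Capital: 0.22 × 4 = 0.88 pp.
The labor force: 0.78 × (-0.6) = -0.468 pp.
TFP growth = 2.7 − 0.412 = 2.288%.

2.29%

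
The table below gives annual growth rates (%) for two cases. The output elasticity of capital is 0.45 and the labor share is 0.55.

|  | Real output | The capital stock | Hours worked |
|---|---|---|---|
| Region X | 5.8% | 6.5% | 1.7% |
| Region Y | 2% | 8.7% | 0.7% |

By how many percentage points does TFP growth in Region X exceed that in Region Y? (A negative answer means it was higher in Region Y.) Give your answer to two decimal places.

4.24 percentage points

Labor's share = 1 − 0.45 = 0.55.
Region X: TFP = 5.8 − 2.925 − 0.935 = 1.94%.
Region Y: TFP = 2 − 3.915 − 0.385 = -2.3%.
Difference = 1.94 − (-2.3) = 4.24 pp.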